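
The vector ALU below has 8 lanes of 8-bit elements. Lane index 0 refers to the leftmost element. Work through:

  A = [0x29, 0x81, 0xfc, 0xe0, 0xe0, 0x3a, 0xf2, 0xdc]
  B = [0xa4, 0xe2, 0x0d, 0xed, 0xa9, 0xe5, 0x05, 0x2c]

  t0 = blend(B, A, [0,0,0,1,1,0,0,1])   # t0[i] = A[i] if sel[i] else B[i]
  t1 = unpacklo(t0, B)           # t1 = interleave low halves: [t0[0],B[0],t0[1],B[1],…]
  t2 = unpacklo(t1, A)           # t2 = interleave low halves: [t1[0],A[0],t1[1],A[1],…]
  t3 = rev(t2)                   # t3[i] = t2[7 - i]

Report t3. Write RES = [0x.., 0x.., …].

  t0: a4 e2 0d e0 e0 e5 05 dc
  t1: a4 a4 e2 e2 0d 0d e0 ed
  t2: a4 29 a4 81 e2 fc e2 e0
  t3: e0 e2 fc e2 81 a4 29 a4

RES = [ 0xe0  0xe2  0xfc  0xe2  0x81  0xa4  0x29  0xa4 ]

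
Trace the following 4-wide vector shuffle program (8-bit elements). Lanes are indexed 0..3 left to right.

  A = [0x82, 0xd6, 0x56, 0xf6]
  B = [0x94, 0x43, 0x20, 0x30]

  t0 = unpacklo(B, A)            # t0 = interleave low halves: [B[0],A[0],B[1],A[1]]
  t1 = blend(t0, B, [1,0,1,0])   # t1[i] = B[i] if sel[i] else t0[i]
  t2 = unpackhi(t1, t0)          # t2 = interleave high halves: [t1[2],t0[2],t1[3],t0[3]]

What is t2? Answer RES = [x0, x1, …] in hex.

RES = [ 0x20  0x43  0xd6  0xd6 ]

→ t0 |94|82|43|d6|
→ t1 |94|82|20|d6|
→ t2 |20|43|d6|d6|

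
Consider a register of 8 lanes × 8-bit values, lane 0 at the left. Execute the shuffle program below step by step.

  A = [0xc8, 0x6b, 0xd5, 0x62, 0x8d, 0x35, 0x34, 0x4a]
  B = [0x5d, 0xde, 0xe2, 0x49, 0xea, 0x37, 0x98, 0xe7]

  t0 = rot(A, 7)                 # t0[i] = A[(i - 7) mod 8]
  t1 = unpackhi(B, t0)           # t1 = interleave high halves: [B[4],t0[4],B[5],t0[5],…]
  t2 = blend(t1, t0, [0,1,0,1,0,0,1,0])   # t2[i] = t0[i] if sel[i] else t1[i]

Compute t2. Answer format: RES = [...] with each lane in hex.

t0 = [0x6b, 0xd5, 0x62, 0x8d, 0x35, 0x34, 0x4a, 0xc8]
t1 = [0xea, 0x35, 0x37, 0x34, 0x98, 0x4a, 0xe7, 0xc8]
t2 = [0xea, 0xd5, 0x37, 0x8d, 0x98, 0x4a, 0x4a, 0xc8]

RES = [ 0xea  0xd5  0x37  0x8d  0x98  0x4a  0x4a  0xc8 ]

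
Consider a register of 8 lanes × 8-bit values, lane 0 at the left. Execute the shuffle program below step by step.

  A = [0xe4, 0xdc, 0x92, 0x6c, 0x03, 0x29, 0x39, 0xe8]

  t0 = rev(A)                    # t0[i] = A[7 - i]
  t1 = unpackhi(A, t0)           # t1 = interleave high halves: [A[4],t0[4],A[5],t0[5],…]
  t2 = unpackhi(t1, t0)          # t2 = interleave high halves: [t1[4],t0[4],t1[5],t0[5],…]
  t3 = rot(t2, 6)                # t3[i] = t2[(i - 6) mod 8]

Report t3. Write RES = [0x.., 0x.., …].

RES = [0xdc, 0x92, 0xe8, 0xdc, 0xe4, 0xe4, 0x39, 0x6c]

t0 = [0xe8, 0x39, 0x29, 0x03, 0x6c, 0x92, 0xdc, 0xe4]
t1 = [0x03, 0x6c, 0x29, 0x92, 0x39, 0xdc, 0xe8, 0xe4]
t2 = [0x39, 0x6c, 0xdc, 0x92, 0xe8, 0xdc, 0xe4, 0xe4]
t3 = [0xdc, 0x92, 0xe8, 0xdc, 0xe4, 0xe4, 0x39, 0x6c]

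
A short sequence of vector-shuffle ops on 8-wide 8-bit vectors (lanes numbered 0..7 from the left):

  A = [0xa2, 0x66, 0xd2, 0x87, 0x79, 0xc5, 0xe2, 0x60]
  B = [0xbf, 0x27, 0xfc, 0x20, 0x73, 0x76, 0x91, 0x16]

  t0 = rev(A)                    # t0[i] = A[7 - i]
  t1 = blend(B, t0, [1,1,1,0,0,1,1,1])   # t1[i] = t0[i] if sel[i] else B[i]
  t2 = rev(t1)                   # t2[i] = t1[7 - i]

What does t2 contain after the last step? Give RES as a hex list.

RES = [ 0xa2  0x66  0xd2  0x73  0x20  0xc5  0xe2  0x60 ]

t0 = [0x60, 0xe2, 0xc5, 0x79, 0x87, 0xd2, 0x66, 0xa2]
t1 = [0x60, 0xe2, 0xc5, 0x20, 0x73, 0xd2, 0x66, 0xa2]
t2 = [0xa2, 0x66, 0xd2, 0x73, 0x20, 0xc5, 0xe2, 0x60]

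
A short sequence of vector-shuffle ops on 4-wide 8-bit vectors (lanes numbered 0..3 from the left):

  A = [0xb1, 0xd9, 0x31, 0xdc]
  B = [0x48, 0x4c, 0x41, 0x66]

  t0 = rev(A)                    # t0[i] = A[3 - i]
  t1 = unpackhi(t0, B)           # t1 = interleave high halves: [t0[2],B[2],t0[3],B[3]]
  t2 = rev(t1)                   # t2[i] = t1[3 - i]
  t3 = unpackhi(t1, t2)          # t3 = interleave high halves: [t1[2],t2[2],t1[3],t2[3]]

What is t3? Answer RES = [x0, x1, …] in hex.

RES = [0xb1, 0x41, 0x66, 0xd9]

→ t0 |dc|31|d9|b1|
→ t1 |d9|41|b1|66|
→ t2 |66|b1|41|d9|
→ t3 |b1|41|66|d9|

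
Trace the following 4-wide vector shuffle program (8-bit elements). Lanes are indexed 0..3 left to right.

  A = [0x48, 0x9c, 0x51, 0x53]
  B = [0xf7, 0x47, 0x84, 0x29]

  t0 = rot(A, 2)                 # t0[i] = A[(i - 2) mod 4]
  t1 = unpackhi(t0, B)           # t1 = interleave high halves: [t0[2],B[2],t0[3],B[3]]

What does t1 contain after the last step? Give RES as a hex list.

RES = [ 0x48  0x84  0x9c  0x29 ]

  t0: 51 53 48 9c
  t1: 48 84 9c 29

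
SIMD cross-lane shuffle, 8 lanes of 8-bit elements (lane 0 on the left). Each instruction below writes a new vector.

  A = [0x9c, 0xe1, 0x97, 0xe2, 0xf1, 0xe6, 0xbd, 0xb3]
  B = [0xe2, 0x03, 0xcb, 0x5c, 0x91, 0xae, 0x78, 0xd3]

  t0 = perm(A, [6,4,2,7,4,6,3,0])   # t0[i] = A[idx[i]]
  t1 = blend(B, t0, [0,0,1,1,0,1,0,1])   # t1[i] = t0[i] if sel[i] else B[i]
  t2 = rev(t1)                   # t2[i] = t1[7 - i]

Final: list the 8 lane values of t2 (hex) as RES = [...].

RES = [0x9c, 0x78, 0xbd, 0x91, 0xb3, 0x97, 0x03, 0xe2]

→ t0 |bd|f1|97|b3|f1|bd|e2|9c|
→ t1 |e2|03|97|b3|91|bd|78|9c|
→ t2 |9c|78|bd|91|b3|97|03|e2|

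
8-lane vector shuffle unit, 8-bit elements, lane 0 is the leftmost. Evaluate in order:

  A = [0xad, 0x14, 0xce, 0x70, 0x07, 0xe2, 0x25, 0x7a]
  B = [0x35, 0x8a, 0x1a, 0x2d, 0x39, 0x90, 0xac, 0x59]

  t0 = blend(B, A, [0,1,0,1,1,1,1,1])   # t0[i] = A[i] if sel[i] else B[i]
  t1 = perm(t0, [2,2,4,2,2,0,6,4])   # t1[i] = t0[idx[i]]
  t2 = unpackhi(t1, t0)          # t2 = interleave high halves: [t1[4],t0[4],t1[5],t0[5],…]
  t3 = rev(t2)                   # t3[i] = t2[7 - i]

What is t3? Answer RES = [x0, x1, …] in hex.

RES = [0x7a, 0x07, 0x25, 0x25, 0xe2, 0x35, 0x07, 0x1a]

t0 = [0x35, 0x14, 0x1a, 0x70, 0x07, 0xe2, 0x25, 0x7a]
t1 = [0x1a, 0x1a, 0x07, 0x1a, 0x1a, 0x35, 0x25, 0x07]
t2 = [0x1a, 0x07, 0x35, 0xe2, 0x25, 0x25, 0x07, 0x7a]
t3 = [0x7a, 0x07, 0x25, 0x25, 0xe2, 0x35, 0x07, 0x1a]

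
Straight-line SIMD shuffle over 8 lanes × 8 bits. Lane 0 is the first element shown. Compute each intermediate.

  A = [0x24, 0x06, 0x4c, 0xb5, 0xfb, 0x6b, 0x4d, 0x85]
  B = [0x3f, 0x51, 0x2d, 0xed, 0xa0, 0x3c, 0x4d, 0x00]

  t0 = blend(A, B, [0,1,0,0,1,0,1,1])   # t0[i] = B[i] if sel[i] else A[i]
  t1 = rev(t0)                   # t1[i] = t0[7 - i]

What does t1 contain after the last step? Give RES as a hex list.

RES = [ 0x00  0x4d  0x6b  0xa0  0xb5  0x4c  0x51  0x24 ]

t0 = [0x24, 0x51, 0x4c, 0xb5, 0xa0, 0x6b, 0x4d, 0x00]
t1 = [0x00, 0x4d, 0x6b, 0xa0, 0xb5, 0x4c, 0x51, 0x24]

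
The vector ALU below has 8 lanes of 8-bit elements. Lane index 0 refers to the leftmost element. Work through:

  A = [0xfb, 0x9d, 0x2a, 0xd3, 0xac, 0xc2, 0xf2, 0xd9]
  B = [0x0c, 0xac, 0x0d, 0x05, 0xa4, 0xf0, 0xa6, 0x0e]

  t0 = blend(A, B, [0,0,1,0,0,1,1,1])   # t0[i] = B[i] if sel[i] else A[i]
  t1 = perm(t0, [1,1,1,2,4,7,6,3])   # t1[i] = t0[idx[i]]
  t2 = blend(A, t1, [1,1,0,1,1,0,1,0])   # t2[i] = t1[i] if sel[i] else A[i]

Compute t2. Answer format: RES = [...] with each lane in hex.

RES = [0x9d, 0x9d, 0x2a, 0x0d, 0xac, 0xc2, 0xa6, 0xd9]

  t0: fb 9d 0d d3 ac f0 a6 0e
  t1: 9d 9d 9d 0d ac 0e a6 d3
  t2: 9d 9d 2a 0d ac c2 a6 d9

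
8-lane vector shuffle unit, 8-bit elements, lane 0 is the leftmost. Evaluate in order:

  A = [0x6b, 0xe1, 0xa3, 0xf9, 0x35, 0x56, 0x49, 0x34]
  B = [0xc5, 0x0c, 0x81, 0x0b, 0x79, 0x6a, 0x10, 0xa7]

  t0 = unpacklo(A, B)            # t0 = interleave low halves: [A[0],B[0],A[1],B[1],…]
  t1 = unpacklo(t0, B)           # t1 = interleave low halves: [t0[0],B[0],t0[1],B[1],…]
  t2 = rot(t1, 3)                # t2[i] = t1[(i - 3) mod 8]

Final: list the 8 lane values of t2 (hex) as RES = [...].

t0 = [0x6b, 0xc5, 0xe1, 0x0c, 0xa3, 0x81, 0xf9, 0x0b]
t1 = [0x6b, 0xc5, 0xc5, 0x0c, 0xe1, 0x81, 0x0c, 0x0b]
t2 = [0x81, 0x0c, 0x0b, 0x6b, 0xc5, 0xc5, 0x0c, 0xe1]

RES = [ 0x81  0x0c  0x0b  0x6b  0xc5  0xc5  0x0c  0xe1 ]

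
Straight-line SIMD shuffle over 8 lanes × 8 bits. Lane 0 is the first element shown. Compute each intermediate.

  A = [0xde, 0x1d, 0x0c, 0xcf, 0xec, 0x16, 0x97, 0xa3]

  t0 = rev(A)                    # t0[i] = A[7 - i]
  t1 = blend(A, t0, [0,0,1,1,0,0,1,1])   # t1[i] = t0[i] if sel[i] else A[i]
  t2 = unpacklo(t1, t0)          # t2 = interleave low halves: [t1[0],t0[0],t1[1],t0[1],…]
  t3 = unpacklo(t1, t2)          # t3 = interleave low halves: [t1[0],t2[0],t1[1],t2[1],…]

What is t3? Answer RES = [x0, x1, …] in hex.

  t0: a3 97 16 ec cf 0c 1d de
  t1: de 1d 16 ec ec 16 1d de
  t2: de a3 1d 97 16 16 ec ec
  t3: de de 1d a3 16 1d ec 97

RES = [ 0xde  0xde  0x1d  0xa3  0x16  0x1d  0xec  0x97 ]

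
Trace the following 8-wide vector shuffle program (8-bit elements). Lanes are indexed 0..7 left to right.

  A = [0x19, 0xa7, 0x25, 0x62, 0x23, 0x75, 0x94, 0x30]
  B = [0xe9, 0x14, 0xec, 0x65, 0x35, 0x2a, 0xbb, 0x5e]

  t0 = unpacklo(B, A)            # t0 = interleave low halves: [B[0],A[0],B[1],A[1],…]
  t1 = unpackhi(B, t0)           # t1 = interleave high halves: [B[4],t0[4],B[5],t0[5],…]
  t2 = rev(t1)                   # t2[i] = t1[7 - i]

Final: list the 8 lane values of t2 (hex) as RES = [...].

RES = [0x62, 0x5e, 0x65, 0xbb, 0x25, 0x2a, 0xec, 0x35]

→ t0 |e9|19|14|a7|ec|25|65|62|
→ t1 |35|ec|2a|25|bb|65|5e|62|
→ t2 |62|5e|65|bb|25|2a|ec|35|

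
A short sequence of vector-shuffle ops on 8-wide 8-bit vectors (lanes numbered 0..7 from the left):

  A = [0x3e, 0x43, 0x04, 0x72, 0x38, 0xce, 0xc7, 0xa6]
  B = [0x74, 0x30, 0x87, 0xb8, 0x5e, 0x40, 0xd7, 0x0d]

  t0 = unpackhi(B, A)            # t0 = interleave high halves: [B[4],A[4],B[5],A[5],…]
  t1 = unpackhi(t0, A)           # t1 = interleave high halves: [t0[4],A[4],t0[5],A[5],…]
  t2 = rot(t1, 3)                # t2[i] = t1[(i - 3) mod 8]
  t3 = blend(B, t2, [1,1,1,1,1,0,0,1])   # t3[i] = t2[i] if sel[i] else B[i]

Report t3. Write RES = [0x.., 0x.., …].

  t0: 5e 38 40 ce d7 c7 0d a6
  t1: d7 38 c7 ce 0d c7 a6 a6
  t2: c7 a6 a6 d7 38 c7 ce 0d
  t3: c7 a6 a6 d7 38 40 d7 0d

RES = [0xc7, 0xa6, 0xa6, 0xd7, 0x38, 0x40, 0xd7, 0x0d]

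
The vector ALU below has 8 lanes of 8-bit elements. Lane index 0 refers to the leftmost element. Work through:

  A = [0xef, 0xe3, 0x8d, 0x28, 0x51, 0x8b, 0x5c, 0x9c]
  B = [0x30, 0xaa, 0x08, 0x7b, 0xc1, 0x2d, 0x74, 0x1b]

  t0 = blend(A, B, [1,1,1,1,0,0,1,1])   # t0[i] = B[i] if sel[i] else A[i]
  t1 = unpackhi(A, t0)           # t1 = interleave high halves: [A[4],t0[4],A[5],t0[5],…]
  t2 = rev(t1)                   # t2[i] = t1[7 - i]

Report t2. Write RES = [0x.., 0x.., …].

  t0: 30 aa 08 7b 51 8b 74 1b
  t1: 51 51 8b 8b 5c 74 9c 1b
  t2: 1b 9c 74 5c 8b 8b 51 51

RES = [0x1b, 0x9c, 0x74, 0x5c, 0x8b, 0x8b, 0x51, 0x51]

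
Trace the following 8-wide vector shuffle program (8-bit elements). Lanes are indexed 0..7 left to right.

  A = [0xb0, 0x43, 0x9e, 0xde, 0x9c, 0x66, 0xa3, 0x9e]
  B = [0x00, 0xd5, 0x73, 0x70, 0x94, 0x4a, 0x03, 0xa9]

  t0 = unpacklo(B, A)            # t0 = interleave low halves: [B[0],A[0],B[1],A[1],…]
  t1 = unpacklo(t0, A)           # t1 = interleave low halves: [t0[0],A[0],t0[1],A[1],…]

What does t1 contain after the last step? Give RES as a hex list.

RES = [ 0x00  0xb0  0xb0  0x43  0xd5  0x9e  0x43  0xde ]

t0 = [0x00, 0xb0, 0xd5, 0x43, 0x73, 0x9e, 0x70, 0xde]
t1 = [0x00, 0xb0, 0xb0, 0x43, 0xd5, 0x9e, 0x43, 0xde]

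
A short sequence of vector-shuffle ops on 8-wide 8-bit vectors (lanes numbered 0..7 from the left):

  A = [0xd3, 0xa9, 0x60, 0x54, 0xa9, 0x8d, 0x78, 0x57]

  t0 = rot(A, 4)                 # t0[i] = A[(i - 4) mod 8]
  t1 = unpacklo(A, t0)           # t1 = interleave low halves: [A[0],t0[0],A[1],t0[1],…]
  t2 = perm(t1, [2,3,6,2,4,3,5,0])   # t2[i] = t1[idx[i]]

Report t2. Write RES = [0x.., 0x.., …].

RES = [0xa9, 0x8d, 0x54, 0xa9, 0x60, 0x8d, 0x78, 0xd3]

t0 = [0xa9, 0x8d, 0x78, 0x57, 0xd3, 0xa9, 0x60, 0x54]
t1 = [0xd3, 0xa9, 0xa9, 0x8d, 0x60, 0x78, 0x54, 0x57]
t2 = [0xa9, 0x8d, 0x54, 0xa9, 0x60, 0x8d, 0x78, 0xd3]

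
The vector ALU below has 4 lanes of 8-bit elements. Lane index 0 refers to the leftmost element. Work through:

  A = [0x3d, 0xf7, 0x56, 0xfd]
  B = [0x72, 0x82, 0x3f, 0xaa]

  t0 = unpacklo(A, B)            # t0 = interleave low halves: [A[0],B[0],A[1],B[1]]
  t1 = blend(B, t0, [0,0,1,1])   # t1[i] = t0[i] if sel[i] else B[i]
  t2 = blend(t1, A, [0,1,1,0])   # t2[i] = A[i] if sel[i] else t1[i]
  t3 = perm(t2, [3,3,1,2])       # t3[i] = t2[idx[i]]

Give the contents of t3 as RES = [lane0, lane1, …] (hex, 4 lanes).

→ t0 |3d|72|f7|82|
→ t1 |72|82|f7|82|
→ t2 |72|f7|56|82|
→ t3 |82|82|f7|56|

RES = [0x82, 0x82, 0xf7, 0x56]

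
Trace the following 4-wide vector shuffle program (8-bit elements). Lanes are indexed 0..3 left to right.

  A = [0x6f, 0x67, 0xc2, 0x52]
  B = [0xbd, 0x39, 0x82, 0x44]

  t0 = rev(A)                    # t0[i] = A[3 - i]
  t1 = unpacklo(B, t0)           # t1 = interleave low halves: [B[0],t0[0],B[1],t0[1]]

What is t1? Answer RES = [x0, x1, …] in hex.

RES = [0xbd, 0x52, 0x39, 0xc2]

t0 = [0x52, 0xc2, 0x67, 0x6f]
t1 = [0xbd, 0x52, 0x39, 0xc2]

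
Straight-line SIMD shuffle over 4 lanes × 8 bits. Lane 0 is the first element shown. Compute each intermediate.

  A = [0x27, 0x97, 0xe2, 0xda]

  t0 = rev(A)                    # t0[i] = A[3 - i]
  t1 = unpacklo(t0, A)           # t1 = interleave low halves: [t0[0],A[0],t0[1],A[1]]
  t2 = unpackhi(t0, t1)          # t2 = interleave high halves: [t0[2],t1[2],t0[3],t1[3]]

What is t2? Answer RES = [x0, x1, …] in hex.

RES = [ 0x97  0xe2  0x27  0x97 ]

→ t0 |da|e2|97|27|
→ t1 |da|27|e2|97|
→ t2 |97|e2|27|97|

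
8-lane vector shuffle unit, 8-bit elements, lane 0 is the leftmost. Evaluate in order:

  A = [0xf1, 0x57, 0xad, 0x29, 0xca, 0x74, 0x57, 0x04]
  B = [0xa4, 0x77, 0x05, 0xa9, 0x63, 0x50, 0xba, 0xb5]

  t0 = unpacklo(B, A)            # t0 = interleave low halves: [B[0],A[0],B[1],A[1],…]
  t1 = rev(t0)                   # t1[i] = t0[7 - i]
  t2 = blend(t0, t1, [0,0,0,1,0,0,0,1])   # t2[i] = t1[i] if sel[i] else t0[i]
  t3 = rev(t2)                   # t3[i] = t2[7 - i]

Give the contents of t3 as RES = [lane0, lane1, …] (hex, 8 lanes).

  t0: a4 f1 77 57 05 ad a9 29
  t1: 29 a9 ad 05 57 77 f1 a4
  t2: a4 f1 77 05 05 ad a9 a4
  t3: a4 a9 ad 05 05 77 f1 a4

RES = [ 0xa4  0xa9  0xad  0x05  0x05  0x77  0xf1  0xa4 ]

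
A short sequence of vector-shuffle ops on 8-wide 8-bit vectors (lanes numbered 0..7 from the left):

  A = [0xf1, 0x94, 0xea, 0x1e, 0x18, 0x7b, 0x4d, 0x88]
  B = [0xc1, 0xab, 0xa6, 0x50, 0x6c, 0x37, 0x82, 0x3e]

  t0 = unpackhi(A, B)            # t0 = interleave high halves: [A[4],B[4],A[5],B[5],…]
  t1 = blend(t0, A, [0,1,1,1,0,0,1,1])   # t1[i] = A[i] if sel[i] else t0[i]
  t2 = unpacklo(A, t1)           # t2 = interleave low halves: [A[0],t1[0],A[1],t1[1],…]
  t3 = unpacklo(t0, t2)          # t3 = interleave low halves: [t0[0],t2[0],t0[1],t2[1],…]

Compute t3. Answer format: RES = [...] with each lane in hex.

RES = [0x18, 0xf1, 0x6c, 0x18, 0x7b, 0x94, 0x37, 0x94]

→ t0 |18|6c|7b|37|4d|82|88|3e|
→ t1 |18|94|ea|1e|4d|82|4d|88|
→ t2 |f1|18|94|94|ea|ea|1e|1e|
→ t3 |18|f1|6c|18|7b|94|37|94|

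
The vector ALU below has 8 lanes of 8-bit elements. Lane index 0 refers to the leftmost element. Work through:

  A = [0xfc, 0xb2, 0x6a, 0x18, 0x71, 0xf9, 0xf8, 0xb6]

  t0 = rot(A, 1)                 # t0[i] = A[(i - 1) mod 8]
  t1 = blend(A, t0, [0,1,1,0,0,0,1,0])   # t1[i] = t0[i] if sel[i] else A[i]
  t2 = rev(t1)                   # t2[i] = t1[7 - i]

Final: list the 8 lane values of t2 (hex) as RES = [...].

RES = [0xb6, 0xf9, 0xf9, 0x71, 0x18, 0xb2, 0xfc, 0xfc]

→ t0 |b6|fc|b2|6a|18|71|f9|f8|
→ t1 |fc|fc|b2|18|71|f9|f9|b6|
→ t2 |b6|f9|f9|71|18|b2|fc|fc|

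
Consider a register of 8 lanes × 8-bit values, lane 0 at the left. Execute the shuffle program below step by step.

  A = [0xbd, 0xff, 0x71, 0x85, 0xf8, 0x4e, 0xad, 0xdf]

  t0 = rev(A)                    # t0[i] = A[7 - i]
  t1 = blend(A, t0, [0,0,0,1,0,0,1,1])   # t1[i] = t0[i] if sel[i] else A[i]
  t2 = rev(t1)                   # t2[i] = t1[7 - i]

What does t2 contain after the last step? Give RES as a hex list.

  t0: df ad 4e f8 85 71 ff bd
  t1: bd ff 71 f8 f8 4e ff bd
  t2: bd ff 4e f8 f8 71 ff bd

RES = [ 0xbd  0xff  0x4e  0xf8  0xf8  0x71  0xff  0xbd ]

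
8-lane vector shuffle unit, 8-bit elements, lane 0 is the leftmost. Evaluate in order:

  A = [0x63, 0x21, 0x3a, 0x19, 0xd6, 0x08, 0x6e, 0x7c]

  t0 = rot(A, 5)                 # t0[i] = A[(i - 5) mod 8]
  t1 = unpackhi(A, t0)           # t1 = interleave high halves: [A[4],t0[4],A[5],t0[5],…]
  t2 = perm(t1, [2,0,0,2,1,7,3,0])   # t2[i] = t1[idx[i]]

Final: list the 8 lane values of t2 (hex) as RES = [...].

RES = [ 0x08  0xd6  0xd6  0x08  0x7c  0x3a  0x63  0xd6 ]

→ t0 |19|d6|08|6e|7c|63|21|3a|
→ t1 |d6|7c|08|63|6e|21|7c|3a|
→ t2 |08|d6|d6|08|7c|3a|63|d6|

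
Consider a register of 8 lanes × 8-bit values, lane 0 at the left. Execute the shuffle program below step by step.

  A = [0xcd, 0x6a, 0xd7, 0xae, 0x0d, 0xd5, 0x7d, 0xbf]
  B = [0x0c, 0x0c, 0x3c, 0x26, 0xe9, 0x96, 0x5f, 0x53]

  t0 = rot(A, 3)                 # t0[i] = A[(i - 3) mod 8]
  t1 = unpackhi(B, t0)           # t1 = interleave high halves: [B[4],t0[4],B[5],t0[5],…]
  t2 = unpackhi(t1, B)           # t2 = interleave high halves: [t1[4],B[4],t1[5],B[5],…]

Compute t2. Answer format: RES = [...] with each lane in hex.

RES = [ 0x5f  0xe9  0xae  0x96  0x53  0x5f  0x0d  0x53 ]

  t0: d5 7d bf cd 6a d7 ae 0d
  t1: e9 6a 96 d7 5f ae 53 0d
  t2: 5f e9 ae 96 53 5f 0d 53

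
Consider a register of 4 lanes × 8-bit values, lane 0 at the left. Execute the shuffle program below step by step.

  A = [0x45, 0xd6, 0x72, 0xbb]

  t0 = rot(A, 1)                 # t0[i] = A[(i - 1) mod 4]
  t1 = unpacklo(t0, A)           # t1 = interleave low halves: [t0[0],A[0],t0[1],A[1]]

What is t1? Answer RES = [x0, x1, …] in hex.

RES = [ 0xbb  0x45  0x45  0xd6 ]

→ t0 |bb|45|d6|72|
→ t1 |bb|45|45|d6|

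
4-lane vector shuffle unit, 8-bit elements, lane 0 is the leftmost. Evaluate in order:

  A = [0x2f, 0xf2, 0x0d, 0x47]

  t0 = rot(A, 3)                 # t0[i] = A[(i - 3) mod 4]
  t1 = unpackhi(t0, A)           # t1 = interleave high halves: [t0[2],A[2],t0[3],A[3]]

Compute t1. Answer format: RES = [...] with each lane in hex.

t0 = [0xf2, 0x0d, 0x47, 0x2f]
t1 = [0x47, 0x0d, 0x2f, 0x47]

RES = [0x47, 0x0d, 0x2f, 0x47]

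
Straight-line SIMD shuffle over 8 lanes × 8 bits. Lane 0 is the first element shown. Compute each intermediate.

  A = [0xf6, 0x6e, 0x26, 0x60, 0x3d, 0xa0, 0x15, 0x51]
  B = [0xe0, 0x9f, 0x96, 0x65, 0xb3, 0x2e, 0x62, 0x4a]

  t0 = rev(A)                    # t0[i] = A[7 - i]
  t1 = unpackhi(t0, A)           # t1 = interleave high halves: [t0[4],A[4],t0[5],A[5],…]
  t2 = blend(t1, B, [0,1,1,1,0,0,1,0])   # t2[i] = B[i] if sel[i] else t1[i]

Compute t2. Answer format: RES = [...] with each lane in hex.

RES = [0x60, 0x9f, 0x96, 0x65, 0x6e, 0x15, 0x62, 0x51]

  t0: 51 15 a0 3d 60 26 6e f6
  t1: 60 3d 26 a0 6e 15 f6 51
  t2: 60 9f 96 65 6e 15 62 51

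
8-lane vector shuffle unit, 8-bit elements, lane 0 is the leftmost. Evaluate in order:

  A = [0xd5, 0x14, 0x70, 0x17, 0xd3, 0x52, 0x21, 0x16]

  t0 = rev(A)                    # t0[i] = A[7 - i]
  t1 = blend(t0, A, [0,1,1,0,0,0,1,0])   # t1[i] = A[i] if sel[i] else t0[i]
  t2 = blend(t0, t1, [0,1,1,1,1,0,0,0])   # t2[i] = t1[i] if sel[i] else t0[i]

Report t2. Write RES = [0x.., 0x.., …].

RES = [ 0x16  0x14  0x70  0xd3  0x17  0x70  0x14  0xd5 ]

→ t0 |16|21|52|d3|17|70|14|d5|
→ t1 |16|14|70|d3|17|70|21|d5|
→ t2 |16|14|70|d3|17|70|14|d5|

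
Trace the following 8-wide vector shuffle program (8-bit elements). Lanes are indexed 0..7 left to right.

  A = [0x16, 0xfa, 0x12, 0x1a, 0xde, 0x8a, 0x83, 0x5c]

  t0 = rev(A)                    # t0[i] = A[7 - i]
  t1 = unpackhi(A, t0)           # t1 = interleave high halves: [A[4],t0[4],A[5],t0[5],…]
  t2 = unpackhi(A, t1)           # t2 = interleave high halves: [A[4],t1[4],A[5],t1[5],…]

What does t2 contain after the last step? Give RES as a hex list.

t0 = [0x5c, 0x83, 0x8a, 0xde, 0x1a, 0x12, 0xfa, 0x16]
t1 = [0xde, 0x1a, 0x8a, 0x12, 0x83, 0xfa, 0x5c, 0x16]
t2 = [0xde, 0x83, 0x8a, 0xfa, 0x83, 0x5c, 0x5c, 0x16]

RES = [ 0xde  0x83  0x8a  0xfa  0x83  0x5c  0x5c  0x16 ]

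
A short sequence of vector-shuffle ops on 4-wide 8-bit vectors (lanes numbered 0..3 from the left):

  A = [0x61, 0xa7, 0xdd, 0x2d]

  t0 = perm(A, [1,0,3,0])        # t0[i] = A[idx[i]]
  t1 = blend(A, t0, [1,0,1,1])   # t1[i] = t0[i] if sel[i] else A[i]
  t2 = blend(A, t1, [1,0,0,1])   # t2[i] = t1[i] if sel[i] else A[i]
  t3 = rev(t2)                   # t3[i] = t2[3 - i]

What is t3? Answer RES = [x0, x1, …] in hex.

t0 = [0xa7, 0x61, 0x2d, 0x61]
t1 = [0xa7, 0xa7, 0x2d, 0x61]
t2 = [0xa7, 0xa7, 0xdd, 0x61]
t3 = [0x61, 0xdd, 0xa7, 0xa7]

RES = [ 0x61  0xdd  0xa7  0xa7 ]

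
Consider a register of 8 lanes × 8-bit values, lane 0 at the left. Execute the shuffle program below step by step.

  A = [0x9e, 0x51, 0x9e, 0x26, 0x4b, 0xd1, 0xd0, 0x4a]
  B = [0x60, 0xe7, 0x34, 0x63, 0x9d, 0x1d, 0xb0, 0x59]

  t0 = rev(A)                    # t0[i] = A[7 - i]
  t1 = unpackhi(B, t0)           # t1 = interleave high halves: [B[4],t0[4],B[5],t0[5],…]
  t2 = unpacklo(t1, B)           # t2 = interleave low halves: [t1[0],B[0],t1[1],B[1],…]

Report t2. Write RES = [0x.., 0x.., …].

t0 = [0x4a, 0xd0, 0xd1, 0x4b, 0x26, 0x9e, 0x51, 0x9e]
t1 = [0x9d, 0x26, 0x1d, 0x9e, 0xb0, 0x51, 0x59, 0x9e]
t2 = [0x9d, 0x60, 0x26, 0xe7, 0x1d, 0x34, 0x9e, 0x63]

RES = [ 0x9d  0x60  0x26  0xe7  0x1d  0x34  0x9e  0x63 ]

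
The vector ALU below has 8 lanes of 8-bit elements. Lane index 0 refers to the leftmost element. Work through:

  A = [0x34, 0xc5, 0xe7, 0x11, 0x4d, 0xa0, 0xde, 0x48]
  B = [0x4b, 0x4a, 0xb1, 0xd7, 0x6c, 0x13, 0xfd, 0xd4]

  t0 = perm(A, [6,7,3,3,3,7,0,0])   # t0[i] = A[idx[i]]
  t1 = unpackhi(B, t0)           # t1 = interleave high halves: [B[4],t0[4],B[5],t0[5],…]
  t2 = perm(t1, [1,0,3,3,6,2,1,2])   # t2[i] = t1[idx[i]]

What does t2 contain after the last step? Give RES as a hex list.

RES = [ 0x11  0x6c  0x48  0x48  0xd4  0x13  0x11  0x13 ]

→ t0 |de|48|11|11|11|48|34|34|
→ t1 |6c|11|13|48|fd|34|d4|34|
→ t2 |11|6c|48|48|d4|13|11|13|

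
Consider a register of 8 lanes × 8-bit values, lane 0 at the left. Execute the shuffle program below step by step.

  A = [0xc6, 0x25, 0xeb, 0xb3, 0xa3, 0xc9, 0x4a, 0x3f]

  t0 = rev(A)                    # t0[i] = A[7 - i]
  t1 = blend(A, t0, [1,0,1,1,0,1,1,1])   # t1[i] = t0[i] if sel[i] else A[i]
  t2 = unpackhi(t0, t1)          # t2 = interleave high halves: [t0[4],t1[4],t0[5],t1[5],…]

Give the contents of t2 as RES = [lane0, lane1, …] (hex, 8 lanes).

t0 = [0x3f, 0x4a, 0xc9, 0xa3, 0xb3, 0xeb, 0x25, 0xc6]
t1 = [0x3f, 0x25, 0xc9, 0xa3, 0xa3, 0xeb, 0x25, 0xc6]
t2 = [0xb3, 0xa3, 0xeb, 0xeb, 0x25, 0x25, 0xc6, 0xc6]

RES = [0xb3, 0xa3, 0xeb, 0xeb, 0x25, 0x25, 0xc6, 0xc6]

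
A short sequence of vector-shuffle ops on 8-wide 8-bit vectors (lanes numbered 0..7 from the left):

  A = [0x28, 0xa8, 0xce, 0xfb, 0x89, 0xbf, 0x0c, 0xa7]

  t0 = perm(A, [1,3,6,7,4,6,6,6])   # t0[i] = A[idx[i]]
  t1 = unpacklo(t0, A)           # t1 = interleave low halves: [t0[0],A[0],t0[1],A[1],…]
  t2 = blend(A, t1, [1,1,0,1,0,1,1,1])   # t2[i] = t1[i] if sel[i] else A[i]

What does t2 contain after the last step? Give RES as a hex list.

t0 = [0xa8, 0xfb, 0x0c, 0xa7, 0x89, 0x0c, 0x0c, 0x0c]
t1 = [0xa8, 0x28, 0xfb, 0xa8, 0x0c, 0xce, 0xa7, 0xfb]
t2 = [0xa8, 0x28, 0xce, 0xa8, 0x89, 0xce, 0xa7, 0xfb]

RES = [ 0xa8  0x28  0xce  0xa8  0x89  0xce  0xa7  0xfb ]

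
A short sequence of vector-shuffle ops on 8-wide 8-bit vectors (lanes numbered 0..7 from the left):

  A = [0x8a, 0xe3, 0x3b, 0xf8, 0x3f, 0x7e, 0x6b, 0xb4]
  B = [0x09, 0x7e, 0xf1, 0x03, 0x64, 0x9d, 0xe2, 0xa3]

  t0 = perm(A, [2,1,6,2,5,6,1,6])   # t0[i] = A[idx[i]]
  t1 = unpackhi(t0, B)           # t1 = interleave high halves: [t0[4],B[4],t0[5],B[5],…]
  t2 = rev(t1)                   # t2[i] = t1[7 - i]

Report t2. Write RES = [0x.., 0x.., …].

  t0: 3b e3 6b 3b 7e 6b e3 6b
  t1: 7e 64 6b 9d e3 e2 6b a3
  t2: a3 6b e2 e3 9d 6b 64 7e

RES = [ 0xa3  0x6b  0xe2  0xe3  0x9d  0x6b  0x64  0x7e ]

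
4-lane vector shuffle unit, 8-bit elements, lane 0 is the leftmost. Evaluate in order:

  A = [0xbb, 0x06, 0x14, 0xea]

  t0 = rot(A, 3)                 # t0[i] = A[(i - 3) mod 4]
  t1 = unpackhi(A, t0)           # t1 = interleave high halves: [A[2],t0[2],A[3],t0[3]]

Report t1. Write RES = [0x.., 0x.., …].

→ t0 |06|14|ea|bb|
→ t1 |14|ea|ea|bb|

RES = [ 0x14  0xea  0xea  0xbb ]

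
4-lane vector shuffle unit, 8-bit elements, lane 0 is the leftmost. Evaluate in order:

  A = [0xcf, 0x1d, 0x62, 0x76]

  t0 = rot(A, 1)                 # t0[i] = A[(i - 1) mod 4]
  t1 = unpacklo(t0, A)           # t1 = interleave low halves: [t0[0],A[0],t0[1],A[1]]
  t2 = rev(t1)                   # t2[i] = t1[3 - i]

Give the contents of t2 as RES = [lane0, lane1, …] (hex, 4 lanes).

RES = [0x1d, 0xcf, 0xcf, 0x76]

  t0: 76 cf 1d 62
  t1: 76 cf cf 1d
  t2: 1d cf cf 76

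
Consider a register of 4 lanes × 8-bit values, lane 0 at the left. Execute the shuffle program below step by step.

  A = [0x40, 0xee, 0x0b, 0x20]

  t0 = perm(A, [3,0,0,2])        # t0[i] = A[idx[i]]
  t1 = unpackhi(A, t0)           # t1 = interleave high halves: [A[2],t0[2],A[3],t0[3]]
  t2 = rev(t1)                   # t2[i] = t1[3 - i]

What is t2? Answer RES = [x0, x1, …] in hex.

RES = [ 0x0b  0x20  0x40  0x0b ]

→ t0 |20|40|40|0b|
→ t1 |0b|40|20|0b|
→ t2 |0b|20|40|0b|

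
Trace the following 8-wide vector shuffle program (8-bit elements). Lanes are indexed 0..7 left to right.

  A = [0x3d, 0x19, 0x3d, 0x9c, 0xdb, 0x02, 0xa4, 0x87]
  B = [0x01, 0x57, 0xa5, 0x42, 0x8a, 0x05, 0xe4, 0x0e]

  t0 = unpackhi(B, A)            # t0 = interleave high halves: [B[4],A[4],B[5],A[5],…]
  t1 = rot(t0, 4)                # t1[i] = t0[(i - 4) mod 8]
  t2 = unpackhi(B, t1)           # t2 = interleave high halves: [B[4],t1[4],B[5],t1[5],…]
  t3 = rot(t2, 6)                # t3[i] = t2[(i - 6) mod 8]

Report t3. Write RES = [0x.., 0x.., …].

→ t0 |8a|db|05|02|e4|a4|0e|87|
→ t1 |e4|a4|0e|87|8a|db|05|02|
→ t2 |8a|8a|05|db|e4|05|0e|02|
→ t3 |05|db|e4|05|0e|02|8a|8a|

RES = [0x05, 0xdb, 0xe4, 0x05, 0x0e, 0x02, 0x8a, 0x8a]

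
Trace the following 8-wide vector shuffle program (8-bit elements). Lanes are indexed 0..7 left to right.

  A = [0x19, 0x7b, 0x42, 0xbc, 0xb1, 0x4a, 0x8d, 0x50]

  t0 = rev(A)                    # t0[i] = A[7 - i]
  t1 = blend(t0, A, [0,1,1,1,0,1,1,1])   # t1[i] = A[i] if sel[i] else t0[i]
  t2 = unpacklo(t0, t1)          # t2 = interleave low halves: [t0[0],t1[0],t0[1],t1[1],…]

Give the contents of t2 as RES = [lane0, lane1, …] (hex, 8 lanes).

RES = [0x50, 0x50, 0x8d, 0x7b, 0x4a, 0x42, 0xb1, 0xbc]

  t0: 50 8d 4a b1 bc 42 7b 19
  t1: 50 7b 42 bc bc 4a 8d 50
  t2: 50 50 8d 7b 4a 42 b1 bc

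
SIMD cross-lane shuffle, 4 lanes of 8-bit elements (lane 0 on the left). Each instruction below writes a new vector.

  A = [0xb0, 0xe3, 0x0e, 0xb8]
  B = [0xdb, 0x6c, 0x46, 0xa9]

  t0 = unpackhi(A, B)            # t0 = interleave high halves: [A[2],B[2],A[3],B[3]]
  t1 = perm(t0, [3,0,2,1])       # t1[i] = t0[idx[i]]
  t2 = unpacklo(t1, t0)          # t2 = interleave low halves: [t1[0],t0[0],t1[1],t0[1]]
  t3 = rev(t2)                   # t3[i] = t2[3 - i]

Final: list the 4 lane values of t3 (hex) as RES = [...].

RES = [0x46, 0x0e, 0x0e, 0xa9]

  t0: 0e 46 b8 a9
  t1: a9 0e b8 46
  t2: a9 0e 0e 46
  t3: 46 0e 0e a9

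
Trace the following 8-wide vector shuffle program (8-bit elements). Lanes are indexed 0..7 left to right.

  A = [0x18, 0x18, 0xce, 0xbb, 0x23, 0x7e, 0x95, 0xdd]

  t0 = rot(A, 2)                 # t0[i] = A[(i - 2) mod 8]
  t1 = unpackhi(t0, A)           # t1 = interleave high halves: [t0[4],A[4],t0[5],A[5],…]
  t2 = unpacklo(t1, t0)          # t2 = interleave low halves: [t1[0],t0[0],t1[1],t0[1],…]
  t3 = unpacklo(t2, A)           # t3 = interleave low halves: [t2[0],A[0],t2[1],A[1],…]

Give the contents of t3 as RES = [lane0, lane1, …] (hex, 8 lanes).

t0 = [0x95, 0xdd, 0x18, 0x18, 0xce, 0xbb, 0x23, 0x7e]
t1 = [0xce, 0x23, 0xbb, 0x7e, 0x23, 0x95, 0x7e, 0xdd]
t2 = [0xce, 0x95, 0x23, 0xdd, 0xbb, 0x18, 0x7e, 0x18]
t3 = [0xce, 0x18, 0x95, 0x18, 0x23, 0xce, 0xdd, 0xbb]

RES = [ 0xce  0x18  0x95  0x18  0x23  0xce  0xdd  0xbb ]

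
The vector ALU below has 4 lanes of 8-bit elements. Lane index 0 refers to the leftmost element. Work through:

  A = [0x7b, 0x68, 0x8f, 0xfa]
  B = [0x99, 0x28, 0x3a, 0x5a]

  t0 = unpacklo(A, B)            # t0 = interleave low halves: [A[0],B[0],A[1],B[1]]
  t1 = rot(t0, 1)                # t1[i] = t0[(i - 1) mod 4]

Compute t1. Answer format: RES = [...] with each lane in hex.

RES = [ 0x28  0x7b  0x99  0x68 ]

  t0: 7b 99 68 28
  t1: 28 7b 99 68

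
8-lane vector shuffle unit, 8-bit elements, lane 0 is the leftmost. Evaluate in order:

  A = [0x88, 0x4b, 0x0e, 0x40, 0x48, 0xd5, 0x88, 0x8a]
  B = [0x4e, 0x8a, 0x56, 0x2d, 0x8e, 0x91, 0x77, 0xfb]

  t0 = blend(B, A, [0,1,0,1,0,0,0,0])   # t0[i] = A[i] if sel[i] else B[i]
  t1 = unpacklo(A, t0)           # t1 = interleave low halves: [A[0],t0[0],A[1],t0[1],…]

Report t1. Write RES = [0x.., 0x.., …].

t0 = [0x4e, 0x4b, 0x56, 0x40, 0x8e, 0x91, 0x77, 0xfb]
t1 = [0x88, 0x4e, 0x4b, 0x4b, 0x0e, 0x56, 0x40, 0x40]

RES = [0x88, 0x4e, 0x4b, 0x4b, 0x0e, 0x56, 0x40, 0x40]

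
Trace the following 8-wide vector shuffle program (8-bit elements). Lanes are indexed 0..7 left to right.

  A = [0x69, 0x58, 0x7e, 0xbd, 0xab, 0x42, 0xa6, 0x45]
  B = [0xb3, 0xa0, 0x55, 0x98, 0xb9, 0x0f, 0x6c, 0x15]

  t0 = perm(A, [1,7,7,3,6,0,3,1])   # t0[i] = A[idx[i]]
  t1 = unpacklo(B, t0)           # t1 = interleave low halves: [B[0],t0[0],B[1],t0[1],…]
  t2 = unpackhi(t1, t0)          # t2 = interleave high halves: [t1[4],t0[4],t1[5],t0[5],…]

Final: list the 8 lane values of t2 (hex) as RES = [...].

RES = [0x55, 0xa6, 0x45, 0x69, 0x98, 0xbd, 0xbd, 0x58]

t0 = [0x58, 0x45, 0x45, 0xbd, 0xa6, 0x69, 0xbd, 0x58]
t1 = [0xb3, 0x58, 0xa0, 0x45, 0x55, 0x45, 0x98, 0xbd]
t2 = [0x55, 0xa6, 0x45, 0x69, 0x98, 0xbd, 0xbd, 0x58]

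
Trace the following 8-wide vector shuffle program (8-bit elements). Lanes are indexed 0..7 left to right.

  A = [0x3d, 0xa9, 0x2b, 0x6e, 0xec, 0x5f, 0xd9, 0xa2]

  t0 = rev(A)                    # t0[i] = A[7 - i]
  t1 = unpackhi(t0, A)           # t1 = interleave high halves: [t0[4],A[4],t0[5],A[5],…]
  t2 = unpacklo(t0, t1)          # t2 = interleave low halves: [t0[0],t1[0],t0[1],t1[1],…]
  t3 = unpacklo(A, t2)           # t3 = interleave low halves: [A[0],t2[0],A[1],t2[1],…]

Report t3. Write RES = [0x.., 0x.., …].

RES = [ 0x3d  0xa2  0xa9  0x6e  0x2b  0xd9  0x6e  0xec ]

→ t0 |a2|d9|5f|ec|6e|2b|a9|3d|
→ t1 |6e|ec|2b|5f|a9|d9|3d|a2|
→ t2 |a2|6e|d9|ec|5f|2b|ec|5f|
→ t3 |3d|a2|a9|6e|2b|d9|6e|ec|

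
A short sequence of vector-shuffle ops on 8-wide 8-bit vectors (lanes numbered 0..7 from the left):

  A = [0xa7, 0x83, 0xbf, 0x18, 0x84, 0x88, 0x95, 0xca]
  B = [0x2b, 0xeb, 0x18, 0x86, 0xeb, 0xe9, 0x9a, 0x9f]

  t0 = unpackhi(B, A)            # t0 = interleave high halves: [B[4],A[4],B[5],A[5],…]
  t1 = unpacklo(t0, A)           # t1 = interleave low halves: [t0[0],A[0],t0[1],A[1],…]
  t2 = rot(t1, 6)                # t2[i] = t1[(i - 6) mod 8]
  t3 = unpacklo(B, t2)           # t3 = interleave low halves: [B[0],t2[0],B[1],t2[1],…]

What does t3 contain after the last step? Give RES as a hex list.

RES = [0x2b, 0x84, 0xeb, 0x83, 0x18, 0xe9, 0x86, 0xbf]

t0 = [0xeb, 0x84, 0xe9, 0x88, 0x9a, 0x95, 0x9f, 0xca]
t1 = [0xeb, 0xa7, 0x84, 0x83, 0xe9, 0xbf, 0x88, 0x18]
t2 = [0x84, 0x83, 0xe9, 0xbf, 0x88, 0x18, 0xeb, 0xa7]
t3 = [0x2b, 0x84, 0xeb, 0x83, 0x18, 0xe9, 0x86, 0xbf]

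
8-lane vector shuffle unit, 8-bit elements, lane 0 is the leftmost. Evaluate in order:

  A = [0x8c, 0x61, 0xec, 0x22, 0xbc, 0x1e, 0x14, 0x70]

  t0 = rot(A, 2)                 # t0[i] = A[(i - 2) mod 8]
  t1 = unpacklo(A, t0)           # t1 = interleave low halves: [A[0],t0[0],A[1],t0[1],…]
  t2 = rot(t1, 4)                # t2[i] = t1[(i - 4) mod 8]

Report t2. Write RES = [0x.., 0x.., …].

→ t0 |14|70|8c|61|ec|22|bc|1e|
→ t1 |8c|14|61|70|ec|8c|22|61|
→ t2 |ec|8c|22|61|8c|14|61|70|

RES = [0xec, 0x8c, 0x22, 0x61, 0x8c, 0x14, 0x61, 0x70]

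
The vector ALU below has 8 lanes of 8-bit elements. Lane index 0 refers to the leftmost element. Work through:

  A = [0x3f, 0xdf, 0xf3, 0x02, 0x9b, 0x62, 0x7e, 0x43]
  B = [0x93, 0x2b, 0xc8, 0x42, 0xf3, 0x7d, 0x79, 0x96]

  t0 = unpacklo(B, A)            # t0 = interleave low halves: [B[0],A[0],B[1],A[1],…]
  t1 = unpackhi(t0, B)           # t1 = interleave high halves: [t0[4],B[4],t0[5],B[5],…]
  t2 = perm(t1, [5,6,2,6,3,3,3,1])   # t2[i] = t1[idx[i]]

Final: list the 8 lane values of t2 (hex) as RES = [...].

t0 = [0x93, 0x3f, 0x2b, 0xdf, 0xc8, 0xf3, 0x42, 0x02]
t1 = [0xc8, 0xf3, 0xf3, 0x7d, 0x42, 0x79, 0x02, 0x96]
t2 = [0x79, 0x02, 0xf3, 0x02, 0x7d, 0x7d, 0x7d, 0xf3]

RES = [ 0x79  0x02  0xf3  0x02  0x7d  0x7d  0x7d  0xf3 ]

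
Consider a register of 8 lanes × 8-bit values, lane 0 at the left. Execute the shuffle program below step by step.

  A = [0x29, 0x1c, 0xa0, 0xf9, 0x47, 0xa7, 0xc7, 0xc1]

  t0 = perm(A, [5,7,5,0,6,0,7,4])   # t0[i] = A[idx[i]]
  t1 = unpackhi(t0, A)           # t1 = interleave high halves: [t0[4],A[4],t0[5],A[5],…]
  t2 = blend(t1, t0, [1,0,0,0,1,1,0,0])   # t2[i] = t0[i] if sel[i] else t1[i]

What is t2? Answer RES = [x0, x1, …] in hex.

t0 = [0xa7, 0xc1, 0xa7, 0x29, 0xc7, 0x29, 0xc1, 0x47]
t1 = [0xc7, 0x47, 0x29, 0xa7, 0xc1, 0xc7, 0x47, 0xc1]
t2 = [0xa7, 0x47, 0x29, 0xa7, 0xc7, 0x29, 0x47, 0xc1]

RES = [ 0xa7  0x47  0x29  0xa7  0xc7  0x29  0x47  0xc1 ]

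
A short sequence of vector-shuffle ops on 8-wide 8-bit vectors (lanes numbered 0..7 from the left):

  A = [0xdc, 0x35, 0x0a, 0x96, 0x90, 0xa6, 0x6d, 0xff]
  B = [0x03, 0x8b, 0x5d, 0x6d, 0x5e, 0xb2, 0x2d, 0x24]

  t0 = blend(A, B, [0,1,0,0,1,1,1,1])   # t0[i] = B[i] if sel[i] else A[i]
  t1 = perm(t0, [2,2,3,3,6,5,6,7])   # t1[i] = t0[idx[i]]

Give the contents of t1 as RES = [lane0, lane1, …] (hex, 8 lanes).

t0 = [0xdc, 0x8b, 0x0a, 0x96, 0x5e, 0xb2, 0x2d, 0x24]
t1 = [0x0a, 0x0a, 0x96, 0x96, 0x2d, 0xb2, 0x2d, 0x24]

RES = [0x0a, 0x0a, 0x96, 0x96, 0x2d, 0xb2, 0x2d, 0x24]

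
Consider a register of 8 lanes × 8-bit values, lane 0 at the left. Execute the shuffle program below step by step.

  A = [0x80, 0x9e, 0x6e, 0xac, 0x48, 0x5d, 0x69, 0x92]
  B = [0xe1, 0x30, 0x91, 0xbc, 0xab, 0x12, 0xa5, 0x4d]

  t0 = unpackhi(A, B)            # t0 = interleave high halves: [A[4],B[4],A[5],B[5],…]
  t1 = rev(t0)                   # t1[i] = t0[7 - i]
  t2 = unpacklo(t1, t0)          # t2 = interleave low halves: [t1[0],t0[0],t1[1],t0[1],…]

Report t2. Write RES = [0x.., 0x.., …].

→ t0 |48|ab|5d|12|69|a5|92|4d|
→ t1 |4d|92|a5|69|12|5d|ab|48|
→ t2 |4d|48|92|ab|a5|5d|69|12|

RES = [0x4d, 0x48, 0x92, 0xab, 0xa5, 0x5d, 0x69, 0x12]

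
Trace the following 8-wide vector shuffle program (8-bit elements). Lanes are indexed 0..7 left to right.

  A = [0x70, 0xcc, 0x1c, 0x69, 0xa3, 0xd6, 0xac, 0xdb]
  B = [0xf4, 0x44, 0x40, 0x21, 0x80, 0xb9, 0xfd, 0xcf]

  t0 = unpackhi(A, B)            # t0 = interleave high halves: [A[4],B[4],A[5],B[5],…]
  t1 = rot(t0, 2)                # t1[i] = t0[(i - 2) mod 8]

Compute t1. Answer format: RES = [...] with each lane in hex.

RES = [0xdb, 0xcf, 0xa3, 0x80, 0xd6, 0xb9, 0xac, 0xfd]

  t0: a3 80 d6 b9 ac fd db cf
  t1: db cf a3 80 d6 b9 ac fd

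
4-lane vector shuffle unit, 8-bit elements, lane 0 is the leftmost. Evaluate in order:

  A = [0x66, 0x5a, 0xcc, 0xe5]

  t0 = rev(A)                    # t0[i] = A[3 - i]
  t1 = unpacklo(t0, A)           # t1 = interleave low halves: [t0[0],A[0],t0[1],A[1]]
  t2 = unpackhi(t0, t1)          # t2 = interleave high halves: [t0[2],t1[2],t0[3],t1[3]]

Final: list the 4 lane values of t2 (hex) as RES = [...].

  t0: e5 cc 5a 66
  t1: e5 66 cc 5a
  t2: 5a cc 66 5a

RES = [ 0x5a  0xcc  0x66  0x5a ]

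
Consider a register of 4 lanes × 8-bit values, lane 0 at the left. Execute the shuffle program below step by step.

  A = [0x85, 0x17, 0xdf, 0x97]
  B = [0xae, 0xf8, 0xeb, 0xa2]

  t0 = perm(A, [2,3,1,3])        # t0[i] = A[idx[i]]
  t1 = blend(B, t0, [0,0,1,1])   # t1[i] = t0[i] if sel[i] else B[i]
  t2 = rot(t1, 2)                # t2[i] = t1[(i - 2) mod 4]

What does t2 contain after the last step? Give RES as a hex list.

→ t0 |df|97|17|97|
→ t1 |ae|f8|17|97|
→ t2 |17|97|ae|f8|

RES = [0x17, 0x97, 0xae, 0xf8]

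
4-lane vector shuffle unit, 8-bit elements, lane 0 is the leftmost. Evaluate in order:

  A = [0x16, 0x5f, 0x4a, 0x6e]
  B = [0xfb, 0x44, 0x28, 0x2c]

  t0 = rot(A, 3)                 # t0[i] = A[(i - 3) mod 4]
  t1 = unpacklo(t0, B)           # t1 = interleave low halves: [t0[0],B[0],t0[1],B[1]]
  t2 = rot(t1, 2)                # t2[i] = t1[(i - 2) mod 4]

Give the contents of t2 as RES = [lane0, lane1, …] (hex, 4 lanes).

RES = [ 0x4a  0x44  0x5f  0xfb ]

t0 = [0x5f, 0x4a, 0x6e, 0x16]
t1 = [0x5f, 0xfb, 0x4a, 0x44]
t2 = [0x4a, 0x44, 0x5f, 0xfb]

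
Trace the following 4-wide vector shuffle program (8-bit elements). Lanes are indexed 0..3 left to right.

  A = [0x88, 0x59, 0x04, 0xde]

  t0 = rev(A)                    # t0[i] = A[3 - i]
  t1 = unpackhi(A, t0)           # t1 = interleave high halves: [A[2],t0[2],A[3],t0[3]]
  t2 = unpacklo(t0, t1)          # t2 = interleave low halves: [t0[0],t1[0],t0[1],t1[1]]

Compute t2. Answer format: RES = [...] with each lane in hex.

RES = [0xde, 0x04, 0x04, 0x59]

t0 = [0xde, 0x04, 0x59, 0x88]
t1 = [0x04, 0x59, 0xde, 0x88]
t2 = [0xde, 0x04, 0x04, 0x59]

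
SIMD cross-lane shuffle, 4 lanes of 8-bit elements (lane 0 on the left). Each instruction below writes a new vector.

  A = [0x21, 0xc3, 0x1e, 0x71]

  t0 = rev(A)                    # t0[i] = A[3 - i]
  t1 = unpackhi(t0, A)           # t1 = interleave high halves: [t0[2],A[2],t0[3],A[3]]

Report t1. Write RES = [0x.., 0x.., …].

→ t0 |71|1e|c3|21|
→ t1 |c3|1e|21|71|

RES = [ 0xc3  0x1e  0x21  0x71 ]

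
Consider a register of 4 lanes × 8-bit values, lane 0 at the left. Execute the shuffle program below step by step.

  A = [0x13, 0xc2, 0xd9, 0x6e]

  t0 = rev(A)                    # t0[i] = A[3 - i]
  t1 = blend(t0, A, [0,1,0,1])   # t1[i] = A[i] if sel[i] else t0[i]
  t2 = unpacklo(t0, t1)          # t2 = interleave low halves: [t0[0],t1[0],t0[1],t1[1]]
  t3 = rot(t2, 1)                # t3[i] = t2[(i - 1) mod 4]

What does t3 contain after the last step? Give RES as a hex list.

RES = [0xc2, 0x6e, 0x6e, 0xd9]

→ t0 |6e|d9|c2|13|
→ t1 |6e|c2|c2|6e|
→ t2 |6e|6e|d9|c2|
→ t3 |c2|6e|6e|d9|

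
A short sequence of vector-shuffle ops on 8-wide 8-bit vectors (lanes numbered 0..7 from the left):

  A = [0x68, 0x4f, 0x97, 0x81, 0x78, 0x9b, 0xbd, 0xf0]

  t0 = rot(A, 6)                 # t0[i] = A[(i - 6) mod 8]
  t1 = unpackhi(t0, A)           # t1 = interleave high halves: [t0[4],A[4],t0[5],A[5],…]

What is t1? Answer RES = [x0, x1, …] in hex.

RES = [ 0xbd  0x78  0xf0  0x9b  0x68  0xbd  0x4f  0xf0 ]

→ t0 |97|81|78|9b|bd|f0|68|4f|
→ t1 |bd|78|f0|9b|68|bd|4f|f0|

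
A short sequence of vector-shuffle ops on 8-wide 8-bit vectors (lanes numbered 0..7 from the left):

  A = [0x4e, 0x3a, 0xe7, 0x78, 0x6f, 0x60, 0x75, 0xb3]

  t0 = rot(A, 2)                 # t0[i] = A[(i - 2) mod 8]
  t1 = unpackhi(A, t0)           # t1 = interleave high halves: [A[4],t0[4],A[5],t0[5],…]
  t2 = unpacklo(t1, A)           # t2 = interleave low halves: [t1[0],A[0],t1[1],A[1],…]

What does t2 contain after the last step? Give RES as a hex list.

RES = [0x6f, 0x4e, 0xe7, 0x3a, 0x60, 0xe7, 0x78, 0x78]

t0 = [0x75, 0xb3, 0x4e, 0x3a, 0xe7, 0x78, 0x6f, 0x60]
t1 = [0x6f, 0xe7, 0x60, 0x78, 0x75, 0x6f, 0xb3, 0x60]
t2 = [0x6f, 0x4e, 0xe7, 0x3a, 0x60, 0xe7, 0x78, 0x78]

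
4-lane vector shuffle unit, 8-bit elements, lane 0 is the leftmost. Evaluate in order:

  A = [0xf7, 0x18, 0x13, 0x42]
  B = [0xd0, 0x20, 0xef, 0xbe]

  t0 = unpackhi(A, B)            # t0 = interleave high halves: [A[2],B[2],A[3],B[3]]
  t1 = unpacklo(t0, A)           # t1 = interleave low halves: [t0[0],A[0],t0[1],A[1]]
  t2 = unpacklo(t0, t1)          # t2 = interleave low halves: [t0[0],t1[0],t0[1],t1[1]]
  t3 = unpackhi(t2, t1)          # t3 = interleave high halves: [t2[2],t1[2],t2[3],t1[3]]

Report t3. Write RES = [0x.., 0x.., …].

RES = [0xef, 0xef, 0xf7, 0x18]

→ t0 |13|ef|42|be|
→ t1 |13|f7|ef|18|
→ t2 |13|13|ef|f7|
→ t3 |ef|ef|f7|18|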